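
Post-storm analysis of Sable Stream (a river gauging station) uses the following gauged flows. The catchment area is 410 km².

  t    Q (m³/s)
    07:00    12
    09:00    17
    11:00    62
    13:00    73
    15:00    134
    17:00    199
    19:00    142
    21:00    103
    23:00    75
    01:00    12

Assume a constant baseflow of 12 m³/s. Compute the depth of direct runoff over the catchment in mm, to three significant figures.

Direct runoff: 0.0, 5.0, 50.0, 61.0, 122.0, 187.0, 130.0, 91.0, 63.0, 0.0 m³/s; ΣQ_DR = 709.0 m³/s.
V = ΣQ_DR · Δt = 709.0 × 7200 s = 5.105 × 10^6 m³.
Over A = 410 km², depth = V / A = 12.5 mm.

d ≈ 12.5 mm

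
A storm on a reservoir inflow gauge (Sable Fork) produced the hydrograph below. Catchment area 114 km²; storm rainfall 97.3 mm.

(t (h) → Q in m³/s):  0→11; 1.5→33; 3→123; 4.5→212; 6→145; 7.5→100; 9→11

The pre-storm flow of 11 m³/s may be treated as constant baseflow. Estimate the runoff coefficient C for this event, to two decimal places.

C ≈ 0.27

ΣQ_DR = 558.0 m³/s; V = ΣQ_DR·Δt = 3.013 × 10^6 m³.
Runoff depth d = V / A = 26.43 mm.
C = d / P = 26.43 / 97.3 = 0.27.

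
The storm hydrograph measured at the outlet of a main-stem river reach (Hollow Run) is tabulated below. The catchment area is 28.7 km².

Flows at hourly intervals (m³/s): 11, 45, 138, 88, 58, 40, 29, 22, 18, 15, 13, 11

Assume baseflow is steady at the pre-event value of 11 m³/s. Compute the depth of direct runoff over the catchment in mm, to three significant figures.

Direct runoff: 0.0, 34.0, 127.0, 77.0, 47.0, 29.0, 18.0, 11.0, 7.0, 4.0, 2.0, 0.0 m³/s; ΣQ_DR = 356.0 m³/s.
V = ΣQ_DR · Δt = 356.0 × 3600 s = 1.282 × 10^6 m³.
Over A = 28.7 km², depth = V / A = 44.7 mm.

d ≈ 44.7 mm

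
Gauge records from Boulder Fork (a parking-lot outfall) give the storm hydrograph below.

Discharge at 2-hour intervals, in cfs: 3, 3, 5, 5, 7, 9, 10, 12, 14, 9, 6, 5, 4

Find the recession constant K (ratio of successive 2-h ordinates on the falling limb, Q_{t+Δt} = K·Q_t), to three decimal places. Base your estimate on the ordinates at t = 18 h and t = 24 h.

Using the recession-limb readings at t = 18 h and t = 24 h: Q falls from 9 to 4 cfs over 3 intervals.
K = (Q₂/Q₁)^(1/3) = (4/9)^(1/3) = 0.763.

K ≈ 0.763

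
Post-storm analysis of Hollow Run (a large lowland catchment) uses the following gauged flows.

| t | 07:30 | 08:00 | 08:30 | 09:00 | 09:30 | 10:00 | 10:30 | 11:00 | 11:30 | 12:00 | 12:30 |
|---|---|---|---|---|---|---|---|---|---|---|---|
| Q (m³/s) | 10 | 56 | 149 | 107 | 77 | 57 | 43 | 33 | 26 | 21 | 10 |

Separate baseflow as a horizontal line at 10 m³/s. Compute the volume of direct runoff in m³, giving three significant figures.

V ≈ 8.62 × 10^5 m³

Direct-runoff ordinates (Q − Q_b): 0.0, 46.0, 139.0, 97.0, 67.0, 47.0, 33.0, 23.0, 16.0, 11.0, 0.0 m³/s.
ΣQ_DR = 479.0 m³/s.
With Δt = 0.5 h = 1800 s, V = ΣQ_DR · Δt = 479.0 × 1800 = 8.62 × 10^5 m³.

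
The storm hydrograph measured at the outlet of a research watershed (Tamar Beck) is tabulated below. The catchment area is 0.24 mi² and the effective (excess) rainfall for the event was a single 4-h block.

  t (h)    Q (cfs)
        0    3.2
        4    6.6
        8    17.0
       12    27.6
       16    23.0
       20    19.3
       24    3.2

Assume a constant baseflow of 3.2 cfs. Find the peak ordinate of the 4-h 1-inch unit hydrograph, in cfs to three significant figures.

Direct runoff: 0.0, 3.4, 13.8, 24.4, 19.8, 16.1, 0.0 cfs; ΣQ_DR = 77.50 cfs, peak = 24.4 cfs.
Runoff depth d = ΣQ_DR·Δt / A = 77.50 × 14400 / (0.24 mi²) = 2.002 in.
The 1-inch UH is the DRH scaled by (1 in)/d, so U_p = 24.4 × 1/2.002 = 12.2 cfs.

U_p ≈ 12.2 cfs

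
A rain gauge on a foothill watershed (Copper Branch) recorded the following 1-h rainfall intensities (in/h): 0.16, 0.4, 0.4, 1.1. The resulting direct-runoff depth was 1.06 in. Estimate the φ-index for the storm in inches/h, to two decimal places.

φ ≈ 0.28 in/h

Only the 3 blocks with intensity above φ contribute runoff: 0.4, 0.4, 1.1 in/h.
Σ(I−φ)·Δt = d  ⇒  (0.4+0.4+1.1 − 3φ)·1 = 1.06
φ = (1.900 − 1.06/1) / 3 = 0.28 in/h.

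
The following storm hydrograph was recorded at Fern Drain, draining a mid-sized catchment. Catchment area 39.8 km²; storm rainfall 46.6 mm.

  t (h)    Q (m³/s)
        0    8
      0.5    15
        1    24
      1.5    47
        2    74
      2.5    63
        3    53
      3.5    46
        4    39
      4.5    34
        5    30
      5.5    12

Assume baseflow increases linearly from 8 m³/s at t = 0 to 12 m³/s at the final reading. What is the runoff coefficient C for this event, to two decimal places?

ΣQ_DR = 325.0 m³/s; V = ΣQ_DR·Δt = 5.850 × 10^5 m³.
Runoff depth d = V / A = 14.70 mm.
C = d / P = 14.70 / 46.6 = 0.32.

C ≈ 0.32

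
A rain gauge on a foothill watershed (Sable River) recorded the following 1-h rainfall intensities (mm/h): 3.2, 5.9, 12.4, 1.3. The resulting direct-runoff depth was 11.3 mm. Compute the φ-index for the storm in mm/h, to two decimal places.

φ ≈ 3.50 mm/h

Only the 2 blocks with intensity above φ contribute runoff: 5.9, 12.4 mm/h.
Σ(I−φ)·Δt = d  ⇒  (5.9+12.4 − 2φ)·1 = 11.3
φ = (18.30 − 11.3/1) / 2 = 3.50 mm/h.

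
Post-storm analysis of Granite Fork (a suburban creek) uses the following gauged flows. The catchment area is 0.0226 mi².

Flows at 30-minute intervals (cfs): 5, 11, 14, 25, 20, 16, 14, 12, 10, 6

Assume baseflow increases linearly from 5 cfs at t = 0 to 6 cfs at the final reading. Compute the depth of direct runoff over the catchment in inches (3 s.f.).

d ≈ 2.67 in

Direct runoff: 0.00, 5.89, 8.78, 19.67, 14.56, 10.44, 8.33, 6.22, 4.11, 0.00 cfs; ΣQ_DR = 78.00 cfs.
V = ΣQ_DR · Δt = 78.00 × 1800 s = 1.404 × 10^5 ft³.
Over A = 0.0226 mi², depth = V / A = 2.67 in.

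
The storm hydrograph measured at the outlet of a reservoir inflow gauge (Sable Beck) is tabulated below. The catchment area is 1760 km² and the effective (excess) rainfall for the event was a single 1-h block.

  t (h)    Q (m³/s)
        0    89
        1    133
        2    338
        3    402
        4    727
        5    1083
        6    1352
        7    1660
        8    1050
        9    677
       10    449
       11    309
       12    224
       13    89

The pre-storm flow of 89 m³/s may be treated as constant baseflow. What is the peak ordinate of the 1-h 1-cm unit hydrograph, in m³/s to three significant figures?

U_p ≈ 1050 m³/s

Direct runoff: 0.0, 44.0, 249.0, 313.0, 638.0, 994.0, 1263.0, 1571.0, 961.0, 588.0, 360.0, 220.0, 135.0, 0.0 m³/s; ΣQ_DR = 7336 m³/s, peak = 1571.0 m³/s.
Runoff depth d = ΣQ_DR·Δt / A = 7336 × 3600 / (1760 km²) = 15.01 mm.
The 1-cm UH is the DRH scaled by (10 mm)/d, so U_p = 1571.0 × 10/15.01 = 1050 m³/s.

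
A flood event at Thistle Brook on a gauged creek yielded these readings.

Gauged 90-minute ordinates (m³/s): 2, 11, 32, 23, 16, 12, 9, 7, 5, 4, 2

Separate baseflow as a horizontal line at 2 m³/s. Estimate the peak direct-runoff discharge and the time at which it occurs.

Subtracting baseflow gives direct-runoff ordinates: 0.0, 9.0, 30.0, 21.0, 14.0, 10.0, 7.0, 5.0, 3.0, 2.0, 0.0 m³/s.
The maximum is 30.0 m³/s, occurring at the reading for t = 3 h.

Q_p = 30.0 m³/s at t = 3 h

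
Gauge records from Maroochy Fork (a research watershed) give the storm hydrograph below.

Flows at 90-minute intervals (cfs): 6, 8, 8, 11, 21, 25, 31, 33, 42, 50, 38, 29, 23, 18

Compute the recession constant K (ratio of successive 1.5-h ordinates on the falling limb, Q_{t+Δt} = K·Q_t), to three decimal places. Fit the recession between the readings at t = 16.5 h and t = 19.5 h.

Using the recession-limb readings at t = 16.5 h and t = 19.5 h: Q falls from 29 to 18 cfs over 2 intervals.
K = (Q₂/Q₁)^(1/2) = (18/29)^(1/2) = 0.788.

K ≈ 0.788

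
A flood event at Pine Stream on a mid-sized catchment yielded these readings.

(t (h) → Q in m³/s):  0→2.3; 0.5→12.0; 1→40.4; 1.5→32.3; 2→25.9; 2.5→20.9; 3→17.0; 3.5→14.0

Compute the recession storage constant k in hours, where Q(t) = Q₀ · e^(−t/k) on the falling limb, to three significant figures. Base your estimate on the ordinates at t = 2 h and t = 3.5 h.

k ≈ 2.44 h

On the falling limb, Q drops from 25.9 to 14.0 m³/s between t = 2 h and t = 3.5 h (Δt = 1.5 h).
k = −Δt / ln(Q₂/Q₁) = −1.5 / ln(14.0/25.9) = 2.44 h.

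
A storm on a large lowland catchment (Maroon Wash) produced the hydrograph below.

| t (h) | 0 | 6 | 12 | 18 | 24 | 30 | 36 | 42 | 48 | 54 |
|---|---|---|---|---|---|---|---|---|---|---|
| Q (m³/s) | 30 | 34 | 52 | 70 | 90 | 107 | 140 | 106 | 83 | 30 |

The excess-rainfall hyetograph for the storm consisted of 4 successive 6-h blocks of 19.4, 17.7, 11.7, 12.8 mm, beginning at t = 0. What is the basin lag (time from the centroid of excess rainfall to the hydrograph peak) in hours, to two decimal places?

t_L ≈ 25.26 h

Centroid of excess rainfall: t_c = Σ P_i·t̄_i / ΣP_i = 10.7435 h (block centres at 3, 9, 15, 21 h).
Hydrograph peak occurs at t = 36 h, so basin lag t_L = 36 − 10.7435 = 25.26 h.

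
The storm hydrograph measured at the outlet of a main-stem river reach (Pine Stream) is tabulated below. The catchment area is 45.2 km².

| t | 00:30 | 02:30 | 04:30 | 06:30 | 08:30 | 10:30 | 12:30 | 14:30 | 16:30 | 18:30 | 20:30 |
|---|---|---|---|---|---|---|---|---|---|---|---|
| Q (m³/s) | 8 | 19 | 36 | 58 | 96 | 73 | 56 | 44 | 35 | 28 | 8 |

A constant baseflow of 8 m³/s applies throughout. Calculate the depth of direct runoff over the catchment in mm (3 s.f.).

Direct runoff: 0.0, 11.0, 28.0, 50.0, 88.0, 65.0, 48.0, 36.0, 27.0, 20.0, 0.0 m³/s; ΣQ_DR = 373.0 m³/s.
V = ΣQ_DR · Δt = 373.0 × 7200 s = 2.686 × 10^6 m³.
Over A = 45.2 km², depth = V / A = 59.4 mm.

d ≈ 59.4 mm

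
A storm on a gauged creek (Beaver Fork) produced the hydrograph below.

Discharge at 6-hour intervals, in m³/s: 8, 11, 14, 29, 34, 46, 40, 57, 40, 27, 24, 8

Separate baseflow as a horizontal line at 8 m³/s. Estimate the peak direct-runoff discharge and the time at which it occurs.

Q_p = 49.0 m³/s at t = 42 h

Subtracting baseflow gives direct-runoff ordinates: 0.0, 3.0, 6.0, 21.0, 26.0, 38.0, 32.0, 49.0, 32.0, 19.0, 16.0, 0.0 m³/s.
The maximum is 49.0 m³/s, occurring at the reading for t = 42 h.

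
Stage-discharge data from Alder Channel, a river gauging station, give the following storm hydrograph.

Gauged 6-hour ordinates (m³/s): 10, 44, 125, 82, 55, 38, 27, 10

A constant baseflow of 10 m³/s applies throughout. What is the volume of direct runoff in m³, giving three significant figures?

V ≈ 6.72 × 10^6 m³

Direct-runoff ordinates (Q − Q_b): 0.0, 34.0, 115.0, 72.0, 45.0, 28.0, 17.0, 0.0 m³/s.
ΣQ_DR = 311.0 m³/s.
With Δt = 6 h = 21600 s, V = ΣQ_DR · Δt = 311.0 × 21600 = 6.72 × 10^6 m³.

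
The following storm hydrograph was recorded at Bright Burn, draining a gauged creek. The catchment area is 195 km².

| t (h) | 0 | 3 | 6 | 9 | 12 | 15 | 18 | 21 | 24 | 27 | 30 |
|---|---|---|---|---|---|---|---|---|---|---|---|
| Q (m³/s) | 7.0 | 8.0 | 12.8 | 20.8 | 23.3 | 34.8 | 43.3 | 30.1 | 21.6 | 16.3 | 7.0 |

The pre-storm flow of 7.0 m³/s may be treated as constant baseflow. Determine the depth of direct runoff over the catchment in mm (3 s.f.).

Direct runoff: 0.0, 1.0, 5.8, 13.8, 16.3, 27.8, 36.3, 23.1, 14.6, 9.3, 0.0 m³/s; ΣQ_DR = 148.0 m³/s.
V = ΣQ_DR · Δt = 148.0 × 10800 s = 1.598 × 10^6 m³.
Over A = 195 km², depth = V / A = 8.20 mm.

d ≈ 8.20 mm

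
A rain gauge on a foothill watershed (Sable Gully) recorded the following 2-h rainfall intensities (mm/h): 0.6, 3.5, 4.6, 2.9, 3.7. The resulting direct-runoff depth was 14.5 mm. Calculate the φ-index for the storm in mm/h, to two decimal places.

φ ≈ 1.86 mm/h

Only the 4 blocks with intensity above φ contribute runoff: 3.5, 4.6, 2.9, 3.7 mm/h.
Σ(I−φ)·Δt = d  ⇒  (3.5+4.6+2.9+3.7 − 4φ)·2 = 14.5
φ = (14.70 − 14.5/2) / 4 = 1.86 mm/h.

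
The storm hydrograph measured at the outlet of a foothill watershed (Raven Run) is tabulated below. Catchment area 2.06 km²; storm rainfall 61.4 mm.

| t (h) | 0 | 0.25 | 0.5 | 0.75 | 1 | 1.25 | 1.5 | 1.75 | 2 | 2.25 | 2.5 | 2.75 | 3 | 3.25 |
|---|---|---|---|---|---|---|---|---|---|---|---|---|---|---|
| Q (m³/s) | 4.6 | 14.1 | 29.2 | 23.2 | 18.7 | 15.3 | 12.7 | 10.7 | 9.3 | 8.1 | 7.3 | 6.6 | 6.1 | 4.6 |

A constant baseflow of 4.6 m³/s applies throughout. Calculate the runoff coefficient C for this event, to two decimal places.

C ≈ 0.75

ΣQ_DR = 106.1 m³/s; V = ΣQ_DR·Δt = 95490 m³.
Runoff depth d = V / A = 46.35 mm.
C = d / P = 46.35 / 61.4 = 0.75.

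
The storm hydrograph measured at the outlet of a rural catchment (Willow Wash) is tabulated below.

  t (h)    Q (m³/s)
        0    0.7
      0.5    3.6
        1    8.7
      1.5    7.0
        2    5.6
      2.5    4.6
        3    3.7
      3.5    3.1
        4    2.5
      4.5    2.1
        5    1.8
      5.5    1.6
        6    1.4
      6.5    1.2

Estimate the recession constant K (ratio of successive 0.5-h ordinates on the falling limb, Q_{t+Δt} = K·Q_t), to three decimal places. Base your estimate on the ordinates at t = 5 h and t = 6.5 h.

Using the recession-limb readings at t = 5 h and t = 6.5 h: Q falls from 1.8 to 1.2 m³/s over 3 intervals.
K = (Q₂/Q₁)^(1/3) = (1.2/1.8)^(1/3) = 0.874.

K ≈ 0.874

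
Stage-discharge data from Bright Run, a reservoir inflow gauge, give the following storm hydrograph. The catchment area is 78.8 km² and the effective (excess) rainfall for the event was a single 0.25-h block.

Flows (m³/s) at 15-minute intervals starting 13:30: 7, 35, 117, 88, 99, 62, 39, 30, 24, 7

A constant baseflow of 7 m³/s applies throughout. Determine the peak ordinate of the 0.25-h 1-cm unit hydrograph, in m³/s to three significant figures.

Direct runoff: 0.0, 28.0, 110.0, 81.0, 92.0, 55.0, 32.0, 23.0, 17.0, 0.0 m³/s; ΣQ_DR = 438.0 m³/s, peak = 110.0 m³/s.
Runoff depth d = ΣQ_DR·Δt / A = 438.0 × 900 / (78.8 km²) = 5.003 mm.
The 1-cm UH is the DRH scaled by (10 mm)/d, so U_p = 110.0 × 10/5.003 = 220 m³/s.

U_p ≈ 220 m³/s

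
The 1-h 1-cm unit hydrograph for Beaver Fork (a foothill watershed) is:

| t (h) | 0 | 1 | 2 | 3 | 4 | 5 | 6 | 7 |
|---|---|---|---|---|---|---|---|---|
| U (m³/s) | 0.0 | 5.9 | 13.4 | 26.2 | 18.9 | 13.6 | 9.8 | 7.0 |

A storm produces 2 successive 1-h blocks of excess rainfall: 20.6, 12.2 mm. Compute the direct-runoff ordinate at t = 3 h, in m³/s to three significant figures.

By discrete convolution, Q_j = Σ (P_i / 10 mm) · U_{j−i}.
At t = 3 h (j=3): Q = (20.6/10)·26.2 + (12.2/10)·13.4 = 70.3 m³/s.

Q ≈ 70.3 m³/s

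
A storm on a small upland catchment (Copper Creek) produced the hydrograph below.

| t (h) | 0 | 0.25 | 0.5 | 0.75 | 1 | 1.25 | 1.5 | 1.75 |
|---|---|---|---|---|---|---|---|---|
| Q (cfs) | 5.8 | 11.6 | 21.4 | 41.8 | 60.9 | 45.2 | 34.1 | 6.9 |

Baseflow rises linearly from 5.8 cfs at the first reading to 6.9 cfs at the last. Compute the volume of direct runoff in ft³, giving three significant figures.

V ≈ 1.59 × 10^5 ft³

Direct-runoff ordinates (Q − Q_b): 0.00, 5.64, 15.29, 35.53, 54.47, 38.61, 27.36, 0.00 cfs.
ΣQ_DR = 176.9 cfs.
With Δt = 0.25 h = 900 s, V = ΣQ_DR · Δt = 176.9 × 900 = 1.59 × 10^5 ft³.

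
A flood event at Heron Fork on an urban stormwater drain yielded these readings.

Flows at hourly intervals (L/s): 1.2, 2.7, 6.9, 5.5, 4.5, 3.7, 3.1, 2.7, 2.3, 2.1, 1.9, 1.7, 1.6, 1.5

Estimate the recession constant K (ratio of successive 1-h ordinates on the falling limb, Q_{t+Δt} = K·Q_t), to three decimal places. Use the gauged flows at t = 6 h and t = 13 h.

Using the recession-limb readings at t = 6 h and t = 13 h: Q falls from 3.1 to 1.5 L/s over 7 intervals.
K = (Q₂/Q₁)^(1/7) = (1.5/3.1)^(1/7) = 0.901.

K ≈ 0.901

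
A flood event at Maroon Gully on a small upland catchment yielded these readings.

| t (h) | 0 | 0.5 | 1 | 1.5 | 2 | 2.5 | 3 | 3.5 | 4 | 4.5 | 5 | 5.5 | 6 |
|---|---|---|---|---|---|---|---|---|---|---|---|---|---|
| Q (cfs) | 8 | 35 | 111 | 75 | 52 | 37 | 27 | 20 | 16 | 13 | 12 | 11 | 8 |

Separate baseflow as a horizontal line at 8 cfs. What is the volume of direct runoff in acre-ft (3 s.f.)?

V ≈ 13.3 acre-ft

Direct-runoff ordinates (Q − Q_b): 0.0, 27.0, 103.0, 67.0, 44.0, 29.0, 19.0, 12.0, 8.0, 5.0, 4.0, 3.0, 0.0 cfs.
ΣQ_DR = 321.0 cfs.
With Δt = 0.5 h = 1800 s, V = ΣQ_DR · Δt = 321.0 × 1800 = 5.78 × 10^5 ft³ = 13.3 acre-ft.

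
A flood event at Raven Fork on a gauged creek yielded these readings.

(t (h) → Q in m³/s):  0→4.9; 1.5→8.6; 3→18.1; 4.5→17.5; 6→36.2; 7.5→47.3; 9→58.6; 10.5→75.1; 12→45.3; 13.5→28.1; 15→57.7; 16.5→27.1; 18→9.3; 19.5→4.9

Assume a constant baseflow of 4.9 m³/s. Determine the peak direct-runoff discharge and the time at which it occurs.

Subtracting baseflow gives direct-runoff ordinates: 0.0, 3.7, 13.2, 12.6, 31.3, 42.4, 53.7, 70.2, 40.4, 23.2, 52.8, 22.2, 4.4, 0.0 m³/s.
The maximum is 70.2 m³/s, occurring at the reading for t = 10.5 h.

Q_p = 70.2 m³/s at t = 10.5 h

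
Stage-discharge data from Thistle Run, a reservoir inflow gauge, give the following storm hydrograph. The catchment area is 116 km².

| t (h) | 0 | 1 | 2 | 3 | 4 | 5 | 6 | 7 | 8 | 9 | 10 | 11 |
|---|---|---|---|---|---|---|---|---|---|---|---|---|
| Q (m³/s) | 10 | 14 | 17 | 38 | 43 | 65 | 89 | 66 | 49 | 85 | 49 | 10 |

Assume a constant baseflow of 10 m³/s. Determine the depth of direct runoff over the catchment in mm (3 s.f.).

Direct runoff: 0.0, 4.0, 7.0, 28.0, 33.0, 55.0, 79.0, 56.0, 39.0, 75.0, 39.0, 0.0 m³/s; ΣQ_DR = 415.0 m³/s.
V = ΣQ_DR · Δt = 415.0 × 3600 s = 1.494 × 10^6 m³.
Over A = 116 km², depth = V / A = 12.9 mm.

d ≈ 12.9 mm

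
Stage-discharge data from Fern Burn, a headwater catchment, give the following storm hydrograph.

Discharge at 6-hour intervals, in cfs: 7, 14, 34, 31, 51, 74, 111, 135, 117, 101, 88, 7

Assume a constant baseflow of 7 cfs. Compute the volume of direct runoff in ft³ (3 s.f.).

V ≈ 1.48 × 10^7 ft³

Direct-runoff ordinates (Q − Q_b): 0.0, 7.0, 27.0, 24.0, 44.0, 67.0, 104.0, 128.0, 110.0, 94.0, 81.0, 0.0 cfs.
ΣQ_DR = 686.0 cfs.
With Δt = 6 h = 21600 s, V = ΣQ_DR · Δt = 686.0 × 21600 = 1.48 × 10^7 ft³.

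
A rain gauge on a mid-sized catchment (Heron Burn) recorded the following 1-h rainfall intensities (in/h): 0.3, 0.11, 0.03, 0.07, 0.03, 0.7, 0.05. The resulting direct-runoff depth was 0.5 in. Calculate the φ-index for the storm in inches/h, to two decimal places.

φ ≈ 0.25 in/h

Only the 2 blocks with intensity above φ contribute runoff: 0.3, 0.7 in/h.
Σ(I−φ)·Δt = d  ⇒  (0.3+0.7 − 2φ)·1 = 0.5
φ = (1.000 − 0.5/1) / 2 = 0.25 in/h.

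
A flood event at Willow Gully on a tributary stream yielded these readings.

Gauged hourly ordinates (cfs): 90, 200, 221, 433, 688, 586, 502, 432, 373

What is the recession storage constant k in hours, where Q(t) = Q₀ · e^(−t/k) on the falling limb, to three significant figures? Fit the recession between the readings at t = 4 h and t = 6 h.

k ≈ 6.35 h

On the falling limb, Q drops from 688 to 502 cfs between t = 4 h and t = 6 h (Δt = 2 h).
k = −Δt / ln(Q₂/Q₁) = −2 / ln(502/688) = 6.35 h.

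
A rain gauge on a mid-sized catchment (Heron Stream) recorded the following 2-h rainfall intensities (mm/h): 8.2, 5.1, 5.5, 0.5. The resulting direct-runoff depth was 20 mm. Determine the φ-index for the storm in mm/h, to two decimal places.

φ ≈ 2.93 mm/h

Only the 3 blocks with intensity above φ contribute runoff: 8.2, 5.1, 5.5 mm/h.
Σ(I−φ)·Δt = d  ⇒  (8.2+5.1+5.5 − 3φ)·2 = 20
φ = (18.80 − 20/2) / 3 = 2.93 mm/h.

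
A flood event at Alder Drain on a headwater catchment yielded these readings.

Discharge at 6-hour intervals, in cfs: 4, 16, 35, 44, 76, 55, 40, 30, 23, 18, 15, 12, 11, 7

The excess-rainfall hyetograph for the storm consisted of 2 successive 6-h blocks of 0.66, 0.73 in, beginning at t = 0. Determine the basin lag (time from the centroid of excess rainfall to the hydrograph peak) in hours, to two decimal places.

t_L ≈ 17.85 h

Centroid of excess rainfall: t_c = Σ P_i·t̄_i / ΣP_i = 6.1511 h (block centres at 3, 9 h).
Hydrograph peak occurs at t = 24 h, so basin lag t_L = 24 − 6.1511 = 17.85 h.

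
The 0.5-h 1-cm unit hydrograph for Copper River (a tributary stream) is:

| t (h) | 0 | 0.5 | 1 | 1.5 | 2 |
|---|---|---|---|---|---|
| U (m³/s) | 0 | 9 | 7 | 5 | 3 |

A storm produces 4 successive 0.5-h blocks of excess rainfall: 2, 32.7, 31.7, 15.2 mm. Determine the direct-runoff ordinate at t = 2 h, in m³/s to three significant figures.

By discrete convolution, Q_j = Σ (P_i / 10 mm) · U_{j−i}.
At t = 2 h (j=4): Q = (2/10)·3 + (32.7/10)·5 + (31.7/10)·7 + (15.2/10)·9 = 52.8 m³/s.

Q ≈ 52.8 m³/s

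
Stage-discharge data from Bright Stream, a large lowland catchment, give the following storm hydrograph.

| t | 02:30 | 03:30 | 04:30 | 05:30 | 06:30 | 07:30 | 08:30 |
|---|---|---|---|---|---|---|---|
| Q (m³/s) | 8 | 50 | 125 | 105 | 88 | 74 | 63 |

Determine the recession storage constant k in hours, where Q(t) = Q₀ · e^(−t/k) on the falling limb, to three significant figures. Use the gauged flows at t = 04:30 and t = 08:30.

k ≈ 5.84 h

On the falling limb, Q drops from 125 to 63 m³/s between t = 04:30 and t = 08:30 (Δt = 4 h).
k = −Δt / ln(Q₂/Q₁) = −4 / ln(63/125) = 5.84 h.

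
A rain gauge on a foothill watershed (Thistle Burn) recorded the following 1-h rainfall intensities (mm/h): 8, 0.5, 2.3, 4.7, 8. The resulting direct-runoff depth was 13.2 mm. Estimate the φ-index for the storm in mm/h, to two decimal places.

φ ≈ 2.50 mm/h

Only the 3 blocks with intensity above φ contribute runoff: 8, 4.7, 8 mm/h.
Σ(I−φ)·Δt = d  ⇒  (8+4.7+8 − 3φ)·1 = 13.2
φ = (20.70 − 13.2/1) / 3 = 2.50 mm/h.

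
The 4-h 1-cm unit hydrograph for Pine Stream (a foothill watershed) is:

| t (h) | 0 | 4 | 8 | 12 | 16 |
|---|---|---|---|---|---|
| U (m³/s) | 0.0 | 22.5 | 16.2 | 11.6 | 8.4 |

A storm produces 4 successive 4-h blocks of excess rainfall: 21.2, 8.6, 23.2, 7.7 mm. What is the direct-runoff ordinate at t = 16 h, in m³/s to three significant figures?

By discrete convolution, Q_j = Σ (P_i / 10 mm) · U_{j−i}.
At t = 16 h (j=4): Q = (21.2/10)·8.4 + (8.6/10)·11.6 + (23.2/10)·16.2 + (7.7/10)·22.5 = 82.7 m³/s.

Q ≈ 82.7 m³/s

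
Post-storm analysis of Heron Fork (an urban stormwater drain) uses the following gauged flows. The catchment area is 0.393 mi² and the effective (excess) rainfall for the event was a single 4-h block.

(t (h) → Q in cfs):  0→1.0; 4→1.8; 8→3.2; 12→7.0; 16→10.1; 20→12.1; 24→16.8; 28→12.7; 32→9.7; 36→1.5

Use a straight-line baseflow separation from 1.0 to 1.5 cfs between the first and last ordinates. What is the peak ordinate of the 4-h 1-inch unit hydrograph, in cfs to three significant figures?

Direct runoff: 0.00, 0.74, 2.09, 5.83, 8.88, 10.82, 15.47, 11.31, 8.26, 0.00 cfs; ΣQ_DR = 63.40 cfs, peak = 15.47 cfs.
Runoff depth d = ΣQ_DR·Δt / A = 63.40 × 14400 / (0.393 mi²) = 0.9999 in.
The 1-inch UH is the DRH scaled by (1 in)/d, so U_p = 15.47 × 1/0.9999 = 15.5 cfs.

U_p ≈ 15.5 cfs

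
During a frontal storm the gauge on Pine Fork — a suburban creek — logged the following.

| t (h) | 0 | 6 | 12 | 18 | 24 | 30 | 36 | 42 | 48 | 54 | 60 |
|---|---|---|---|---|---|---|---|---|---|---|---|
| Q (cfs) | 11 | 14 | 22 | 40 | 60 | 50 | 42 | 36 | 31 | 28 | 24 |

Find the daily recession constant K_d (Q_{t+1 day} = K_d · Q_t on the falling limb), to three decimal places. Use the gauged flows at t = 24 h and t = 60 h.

Between t = 24 h and t = 60 h the flow falls from 60 to 24 cfs over 6×6 h = 36 h.
Per-interval ratio K = (24/60)^(1/6) = 0.8584; K_d = K^(24/6) = 0.543.

K_d ≈ 0.543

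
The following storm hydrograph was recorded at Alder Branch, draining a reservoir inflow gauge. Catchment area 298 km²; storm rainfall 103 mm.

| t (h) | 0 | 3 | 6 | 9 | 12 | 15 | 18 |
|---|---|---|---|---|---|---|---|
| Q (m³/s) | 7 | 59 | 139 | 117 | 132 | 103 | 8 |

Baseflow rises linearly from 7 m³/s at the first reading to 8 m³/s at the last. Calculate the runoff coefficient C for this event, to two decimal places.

C ≈ 0.18

ΣQ_DR = 512.5 m³/s; V = ΣQ_DR·Δt = 5.535 × 10^6 m³.
Runoff depth d = V / A = 18.57 mm.
C = d / P = 18.57 / 103 = 0.18.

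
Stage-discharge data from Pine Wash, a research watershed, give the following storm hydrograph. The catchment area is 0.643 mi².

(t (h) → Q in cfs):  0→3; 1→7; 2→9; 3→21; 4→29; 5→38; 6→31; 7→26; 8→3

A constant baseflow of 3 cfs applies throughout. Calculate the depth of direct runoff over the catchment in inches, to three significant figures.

Direct runoff: 0.0, 4.0, 6.0, 18.0, 26.0, 35.0, 28.0, 23.0, 0.0 cfs; ΣQ_DR = 140.0 cfs.
V = ΣQ_DR · Δt = 140.0 × 3600 s = 5.040 × 10^5 ft³.
Over A = 0.643 mi², depth = V / A = 0.337 in.

d ≈ 0.337 in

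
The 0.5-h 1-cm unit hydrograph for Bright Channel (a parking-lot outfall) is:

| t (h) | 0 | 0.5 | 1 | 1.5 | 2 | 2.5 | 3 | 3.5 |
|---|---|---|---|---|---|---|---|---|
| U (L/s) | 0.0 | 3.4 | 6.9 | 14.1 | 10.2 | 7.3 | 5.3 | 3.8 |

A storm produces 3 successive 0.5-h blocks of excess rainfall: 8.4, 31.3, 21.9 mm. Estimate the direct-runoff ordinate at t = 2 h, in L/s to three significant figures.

By discrete convolution, Q_j = Σ (P_i / 10 mm) · U_{j−i}.
At t = 2 h (j=4): Q = (8.4/10)·10.2 + (31.3/10)·14.1 + (21.9/10)·6.9 = 67.8 L/s.

Q ≈ 67.8 L/s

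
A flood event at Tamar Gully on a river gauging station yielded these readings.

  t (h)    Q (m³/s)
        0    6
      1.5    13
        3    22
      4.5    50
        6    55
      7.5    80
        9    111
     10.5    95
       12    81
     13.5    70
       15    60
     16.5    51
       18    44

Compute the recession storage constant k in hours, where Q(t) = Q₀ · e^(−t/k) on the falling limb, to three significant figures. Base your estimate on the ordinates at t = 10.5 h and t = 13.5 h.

k ≈ 9.82 h

On the falling limb, Q drops from 95 to 70 m³/s between t = 10.5 h and t = 13.5 h (Δt = 3 h).
k = −Δt / ln(Q₂/Q₁) = −3 / ln(70/95) = 9.82 h.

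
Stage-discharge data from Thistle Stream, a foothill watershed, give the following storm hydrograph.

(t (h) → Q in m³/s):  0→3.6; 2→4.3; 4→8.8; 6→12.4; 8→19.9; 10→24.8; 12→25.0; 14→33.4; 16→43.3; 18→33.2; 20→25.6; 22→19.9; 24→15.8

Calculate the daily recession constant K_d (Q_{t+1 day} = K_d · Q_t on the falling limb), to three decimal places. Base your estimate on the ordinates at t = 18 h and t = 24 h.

Between t = 18 h and t = 24 h the flow falls from 33.2 to 15.8 m³/s over 3×2 h = 6 h.
Per-interval ratio K = (15.8/33.2)^(1/3) = 0.7807; K_d = K^(24/2) = 0.051.

K_d ≈ 0.051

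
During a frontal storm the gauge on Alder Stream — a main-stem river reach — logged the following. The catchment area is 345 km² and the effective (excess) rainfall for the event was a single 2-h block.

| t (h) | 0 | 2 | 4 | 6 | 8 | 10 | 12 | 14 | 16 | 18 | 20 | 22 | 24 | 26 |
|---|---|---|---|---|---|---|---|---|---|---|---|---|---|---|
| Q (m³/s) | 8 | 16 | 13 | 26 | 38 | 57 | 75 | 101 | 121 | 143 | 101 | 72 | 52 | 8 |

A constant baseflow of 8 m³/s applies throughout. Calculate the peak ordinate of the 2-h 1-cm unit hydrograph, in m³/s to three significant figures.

U_p ≈ 90.0 m³/s

Direct runoff: 0.0, 8.0, 5.0, 18.0, 30.0, 49.0, 67.0, 93.0, 113.0, 135.0, 93.0, 64.0, 44.0, 0.0 m³/s; ΣQ_DR = 719.0 m³/s, peak = 135.0 m³/s.
Runoff depth d = ΣQ_DR·Δt / A = 719.0 × 7200 / (345 km²) = 15.01 mm.
The 1-cm UH is the DRH scaled by (10 mm)/d, so U_p = 135.0 × 10/15.01 = 90.0 m³/s.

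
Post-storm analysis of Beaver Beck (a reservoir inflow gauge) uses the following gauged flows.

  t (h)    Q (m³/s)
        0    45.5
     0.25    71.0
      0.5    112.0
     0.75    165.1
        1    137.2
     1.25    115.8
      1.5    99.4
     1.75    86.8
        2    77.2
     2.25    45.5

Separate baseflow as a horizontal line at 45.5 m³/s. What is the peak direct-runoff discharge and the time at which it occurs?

Subtracting baseflow gives direct-runoff ordinates: 0.0, 25.5, 66.5, 119.6, 91.7, 70.3, 53.9, 41.3, 31.7, 0.0 m³/s.
The maximum is 119.6 m³/s, occurring at the reading for t = 0.75 h.

Q_p = 119.6 m³/s at t = 0.75 h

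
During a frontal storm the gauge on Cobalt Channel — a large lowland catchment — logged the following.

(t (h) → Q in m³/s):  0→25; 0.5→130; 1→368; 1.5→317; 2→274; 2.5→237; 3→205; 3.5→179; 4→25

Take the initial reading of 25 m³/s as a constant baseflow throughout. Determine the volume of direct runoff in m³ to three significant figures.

V ≈ 2.76 × 10^6 m³

Direct-runoff ordinates (Q − Q_b): 0.0, 105.0, 343.0, 292.0, 249.0, 212.0, 180.0, 154.0, 0.0 m³/s.
ΣQ_DR = 1535 m³/s.
With Δt = 0.5 h = 1800 s, V = ΣQ_DR · Δt = 1535 × 1800 = 2.76 × 10^6 m³.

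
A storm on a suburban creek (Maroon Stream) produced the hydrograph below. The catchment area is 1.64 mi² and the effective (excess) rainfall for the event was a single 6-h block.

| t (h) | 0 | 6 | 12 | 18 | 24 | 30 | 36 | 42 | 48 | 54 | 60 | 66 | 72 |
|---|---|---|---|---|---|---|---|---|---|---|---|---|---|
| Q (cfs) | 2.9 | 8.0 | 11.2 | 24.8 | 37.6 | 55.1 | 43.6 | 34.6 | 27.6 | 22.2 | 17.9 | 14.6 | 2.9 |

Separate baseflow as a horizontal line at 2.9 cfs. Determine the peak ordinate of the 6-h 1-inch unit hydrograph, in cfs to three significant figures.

U_p ≈ 34.7 cfs

Direct runoff: 0.0, 5.1, 8.3, 21.9, 34.7, 52.2, 40.7, 31.7, 24.7, 19.3, 15.0, 11.7, 0.0 cfs; ΣQ_DR = 265.3 cfs, peak = 52.2 cfs.
Runoff depth d = ΣQ_DR·Δt / A = 265.3 × 21600 / (1.64 mi²) = 1.504 in.
The 1-inch UH is the DRH scaled by (1 in)/d, so U_p = 52.2 × 1/1.504 = 34.7 cfs.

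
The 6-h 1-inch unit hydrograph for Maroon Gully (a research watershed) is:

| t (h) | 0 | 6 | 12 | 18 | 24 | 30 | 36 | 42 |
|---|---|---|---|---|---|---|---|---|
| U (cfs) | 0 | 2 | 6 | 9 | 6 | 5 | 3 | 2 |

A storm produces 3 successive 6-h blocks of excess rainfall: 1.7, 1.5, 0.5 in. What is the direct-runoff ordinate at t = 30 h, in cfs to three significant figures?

Q ≈ 22.0 cfs

By discrete convolution, Q_j = Σ (P_i / 1 in) · U_{j−i}.
At t = 30 h (j=5): Q = (1.7/1)·5 + (1.5/1)·6 + (0.5/1)·9 = 22.0 cfs.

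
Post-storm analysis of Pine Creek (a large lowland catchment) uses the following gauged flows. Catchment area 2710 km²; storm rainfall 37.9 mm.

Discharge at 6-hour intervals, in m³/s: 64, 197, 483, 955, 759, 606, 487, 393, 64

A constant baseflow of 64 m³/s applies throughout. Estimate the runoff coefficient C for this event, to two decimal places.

C ≈ 0.72

ΣQ_DR = 3432 m³/s; V = ΣQ_DR·Δt = 7.413 × 10^7 m³.
Runoff depth d = V / A = 27.35 mm.
C = d / P = 27.35 / 37.9 = 0.72.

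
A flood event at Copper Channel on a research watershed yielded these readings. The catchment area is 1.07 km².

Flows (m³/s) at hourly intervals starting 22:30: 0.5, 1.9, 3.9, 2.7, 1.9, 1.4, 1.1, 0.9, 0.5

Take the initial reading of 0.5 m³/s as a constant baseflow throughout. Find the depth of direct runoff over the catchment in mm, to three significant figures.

d ≈ 34.7 mm

Direct runoff: 0.0, 1.4, 3.4, 2.2, 1.4, 0.9, 0.6, 0.4, 0.0 m³/s; ΣQ_DR = 10.30 m³/s.
V = ΣQ_DR · Δt = 10.30 × 3600 s = 37080 m³.
Over A = 1.07 km², depth = V / A = 34.7 mm.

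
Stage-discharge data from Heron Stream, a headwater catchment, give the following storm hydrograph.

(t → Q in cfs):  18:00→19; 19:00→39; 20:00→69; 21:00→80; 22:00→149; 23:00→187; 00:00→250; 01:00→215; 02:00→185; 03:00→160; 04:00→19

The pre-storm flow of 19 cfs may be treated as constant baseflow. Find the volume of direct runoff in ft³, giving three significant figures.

V ≈ 4.19 × 10^6 ft³

Direct-runoff ordinates (Q − Q_b): 0.0, 20.0, 50.0, 61.0, 130.0, 168.0, 231.0, 196.0, 166.0, 141.0, 0.0 cfs.
ΣQ_DR = 1163 cfs.
With Δt = 1 h = 3600 s, V = ΣQ_DR · Δt = 1163 × 3600 = 4.19 × 10^6 ft³.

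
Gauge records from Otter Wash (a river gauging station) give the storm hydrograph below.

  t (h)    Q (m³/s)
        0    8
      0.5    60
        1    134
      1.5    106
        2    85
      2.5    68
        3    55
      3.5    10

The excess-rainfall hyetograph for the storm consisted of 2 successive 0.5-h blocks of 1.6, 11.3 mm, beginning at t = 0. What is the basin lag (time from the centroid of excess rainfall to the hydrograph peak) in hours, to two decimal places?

Centroid of excess rainfall: t_c = Σ P_i·t̄_i / ΣP_i = 0.6880 h (block centres at 0.25, 0.75 h).
Hydrograph peak occurs at t = 1 h, so basin lag t_L = 1 − 0.6880 = 0.31 h.

t_L ≈ 0.31 h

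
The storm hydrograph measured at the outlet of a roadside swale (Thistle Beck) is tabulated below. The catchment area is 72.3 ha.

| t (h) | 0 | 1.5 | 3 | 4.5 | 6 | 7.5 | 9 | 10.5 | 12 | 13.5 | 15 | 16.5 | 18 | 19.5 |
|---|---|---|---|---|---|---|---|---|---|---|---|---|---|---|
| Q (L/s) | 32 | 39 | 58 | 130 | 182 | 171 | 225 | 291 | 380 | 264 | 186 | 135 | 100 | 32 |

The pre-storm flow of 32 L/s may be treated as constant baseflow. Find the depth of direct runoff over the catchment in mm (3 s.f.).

Direct runoff: 0.0, 7.0, 26.0, 98.0, 150.0, 139.0, 193.0, 259.0, 348.0, 232.0, 154.0, 103.0, 68.0, 0.0 L/s; ΣQ_DR = 1777 L/s.
V = ΣQ_DR · Δt = 1777 × 5400 s = 9.596 × 10^6 L.
Over A = 72.3 ha, depth = V / A = 13.3 mm.

d ≈ 13.3 mm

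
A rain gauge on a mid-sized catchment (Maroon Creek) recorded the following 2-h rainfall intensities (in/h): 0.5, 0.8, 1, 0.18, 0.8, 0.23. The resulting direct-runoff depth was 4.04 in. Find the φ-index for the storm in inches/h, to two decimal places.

Only the 4 blocks with intensity above φ contribute runoff: 0.5, 0.8, 1, 0.8 in/h.
Σ(I−φ)·Δt = d  ⇒  (0.5+0.8+1+0.8 − 4φ)·2 = 4.04
φ = (3.100 − 4.04/2) / 4 = 0.27 in/h.

φ ≈ 0.27 in/h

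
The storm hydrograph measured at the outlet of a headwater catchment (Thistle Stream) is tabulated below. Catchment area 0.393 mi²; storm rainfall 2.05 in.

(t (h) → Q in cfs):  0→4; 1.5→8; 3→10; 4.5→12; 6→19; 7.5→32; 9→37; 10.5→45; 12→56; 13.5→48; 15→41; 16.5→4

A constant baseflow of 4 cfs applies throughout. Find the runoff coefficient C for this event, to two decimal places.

ΣQ_DR = 268.0 cfs; V = ΣQ_DR·Δt = 1.447 × 10^6 ft³.
Runoff depth d = V / A = 1.585 in.
C = d / P = 1.585 / 2.05 = 0.77.

C ≈ 0.77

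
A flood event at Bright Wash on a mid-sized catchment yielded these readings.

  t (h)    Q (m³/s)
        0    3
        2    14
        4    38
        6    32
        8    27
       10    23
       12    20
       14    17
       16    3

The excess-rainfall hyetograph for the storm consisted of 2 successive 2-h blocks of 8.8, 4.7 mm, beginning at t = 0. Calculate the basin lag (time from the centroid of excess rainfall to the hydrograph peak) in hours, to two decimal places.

Centroid of excess rainfall: t_c = Σ P_i·t̄_i / ΣP_i = 1.6963 h (block centres at 1, 3 h).
Hydrograph peak occurs at t = 4 h, so basin lag t_L = 4 − 1.6963 = 2.30 h.

t_L ≈ 2.30 h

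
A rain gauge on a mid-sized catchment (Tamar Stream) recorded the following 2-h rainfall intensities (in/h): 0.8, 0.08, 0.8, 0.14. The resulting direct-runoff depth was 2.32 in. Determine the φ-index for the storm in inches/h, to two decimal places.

φ ≈ 0.22 in/h

Only the 2 blocks with intensity above φ contribute runoff: 0.8, 0.8 in/h.
Σ(I−φ)·Δt = d  ⇒  (0.8+0.8 − 2φ)·2 = 2.32
φ = (1.600 − 2.32/2) / 2 = 0.22 in/h.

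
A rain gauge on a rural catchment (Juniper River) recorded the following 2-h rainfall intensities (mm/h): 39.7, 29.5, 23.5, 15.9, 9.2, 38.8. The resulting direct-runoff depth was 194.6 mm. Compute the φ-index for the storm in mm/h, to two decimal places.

φ ≈ 10.02 mm/h

Only the 5 blocks with intensity above φ contribute runoff: 39.7, 29.5, 23.5, 15.9, 38.8 mm/h.
Σ(I−φ)·Δt = d  ⇒  (39.7+29.5+23.5+15.9+38.8 − 5φ)·2 = 194.6
φ = (147.4 − 194.6/2) / 5 = 10.02 mm/h.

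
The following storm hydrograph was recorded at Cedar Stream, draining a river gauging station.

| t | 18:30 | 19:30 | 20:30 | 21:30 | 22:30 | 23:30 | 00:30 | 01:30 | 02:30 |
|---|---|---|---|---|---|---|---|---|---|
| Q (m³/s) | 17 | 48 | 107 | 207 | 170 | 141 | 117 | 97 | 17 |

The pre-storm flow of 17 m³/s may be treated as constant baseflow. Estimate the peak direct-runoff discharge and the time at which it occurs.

Q_p = 190.0 m³/s at t = 21:30

Subtracting baseflow gives direct-runoff ordinates: 0.0, 31.0, 90.0, 190.0, 153.0, 124.0, 100.0, 80.0, 0.0 m³/s.
The maximum is 190.0 m³/s, occurring at the reading for t = 21:30.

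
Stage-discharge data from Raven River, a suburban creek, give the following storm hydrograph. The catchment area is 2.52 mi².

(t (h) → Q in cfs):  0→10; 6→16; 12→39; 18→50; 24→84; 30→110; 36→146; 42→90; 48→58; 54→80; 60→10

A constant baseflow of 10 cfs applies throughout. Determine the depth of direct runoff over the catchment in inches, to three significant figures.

Direct runoff: 0.0, 6.0, 29.0, 40.0, 74.0, 100.0, 136.0, 80.0, 48.0, 70.0, 0.0 cfs; ΣQ_DR = 583.0 cfs.
V = ΣQ_DR · Δt = 583.0 × 21600 s = 1.259 × 10^7 ft³.
Over A = 2.52 mi², depth = V / A = 2.15 in.

d ≈ 2.15 in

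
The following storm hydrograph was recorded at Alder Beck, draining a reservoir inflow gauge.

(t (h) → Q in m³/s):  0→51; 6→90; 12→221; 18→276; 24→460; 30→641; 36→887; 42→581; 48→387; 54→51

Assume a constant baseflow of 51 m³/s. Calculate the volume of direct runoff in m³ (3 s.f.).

Direct-runoff ordinates (Q − Q_b): 0.0, 39.0, 170.0, 225.0, 409.0, 590.0, 836.0, 530.0, 336.0, 0.0 m³/s.
ΣQ_DR = 3135 m³/s.
With Δt = 6 h = 21600 s, V = ΣQ_DR · Δt = 3135 × 21600 = 6.77 × 10^7 m³.

V ≈ 6.77 × 10^7 m³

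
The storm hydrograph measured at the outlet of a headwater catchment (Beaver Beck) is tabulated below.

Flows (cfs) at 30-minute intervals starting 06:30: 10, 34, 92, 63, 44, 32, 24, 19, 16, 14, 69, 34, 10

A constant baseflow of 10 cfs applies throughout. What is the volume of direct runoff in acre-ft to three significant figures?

Direct-runoff ordinates (Q − Q_b): 0.0, 24.0, 82.0, 53.0, 34.0, 22.0, 14.0, 9.0, 6.0, 4.0, 59.0, 24.0, 0.0 cfs.
ΣQ_DR = 331.0 cfs.
With Δt = 0.5 h = 1800 s, V = ΣQ_DR · Δt = 331.0 × 1800 = 5.96 × 10^5 ft³ = 13.7 acre-ft.

V ≈ 13.7 acre-ft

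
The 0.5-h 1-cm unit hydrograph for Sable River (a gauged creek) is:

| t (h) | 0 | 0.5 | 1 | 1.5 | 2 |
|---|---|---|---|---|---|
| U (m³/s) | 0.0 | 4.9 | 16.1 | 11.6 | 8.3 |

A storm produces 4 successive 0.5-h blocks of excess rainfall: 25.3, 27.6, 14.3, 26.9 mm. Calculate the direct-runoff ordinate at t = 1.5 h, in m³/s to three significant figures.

By discrete convolution, Q_j = Σ (P_i / 10 mm) · U_{j−i}.
At t = 1.5 h (j=3): Q = (25.3/10)·11.6 + (27.6/10)·16.1 + (14.3/10)·4.9 + (26.9/10)·0.0 = 80.8 m³/s.

Q ≈ 80.8 m³/s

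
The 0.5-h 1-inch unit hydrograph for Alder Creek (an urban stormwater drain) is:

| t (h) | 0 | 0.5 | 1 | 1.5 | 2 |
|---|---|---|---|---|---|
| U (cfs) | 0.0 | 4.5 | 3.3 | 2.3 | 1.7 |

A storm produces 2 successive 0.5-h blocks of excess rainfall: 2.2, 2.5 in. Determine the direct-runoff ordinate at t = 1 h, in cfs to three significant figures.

Q ≈ 18.5 cfs

By discrete convolution, Q_j = Σ (P_i / 1 in) · U_{j−i}.
At t = 1 h (j=2): Q = (2.2/1)·3.3 + (2.5/1)·4.5 = 18.5 cfs.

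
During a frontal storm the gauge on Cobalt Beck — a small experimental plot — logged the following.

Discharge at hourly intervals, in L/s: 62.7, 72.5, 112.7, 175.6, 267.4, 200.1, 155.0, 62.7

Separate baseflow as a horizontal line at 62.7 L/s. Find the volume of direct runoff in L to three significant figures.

V ≈ 2.19 × 10^6 L

Direct-runoff ordinates (Q − Q_b): 0.0, 9.8, 50.0, 112.9, 204.7, 137.4, 92.3, 0.0 L/s.
ΣQ_DR = 607.1 L/s.
With Δt = 1 h = 3600 s, V = ΣQ_DR · Δt = 607.1 × 3600 = 2.19 × 10^6 L.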